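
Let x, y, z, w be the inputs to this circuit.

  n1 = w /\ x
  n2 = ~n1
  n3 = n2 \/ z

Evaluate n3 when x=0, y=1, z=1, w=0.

1

n1 = 0 /\ 0 = 0
n2 = ~0 = 1
n3 = 1 \/ 1 = 1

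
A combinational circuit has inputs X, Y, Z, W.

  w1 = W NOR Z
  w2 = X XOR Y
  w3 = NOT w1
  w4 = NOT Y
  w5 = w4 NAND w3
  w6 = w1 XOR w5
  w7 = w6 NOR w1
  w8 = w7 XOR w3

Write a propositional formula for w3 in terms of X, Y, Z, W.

NOT (W NOR Z)

w1 = W NOR Z
w3 = NOT w1 = NOT (W NOR Z)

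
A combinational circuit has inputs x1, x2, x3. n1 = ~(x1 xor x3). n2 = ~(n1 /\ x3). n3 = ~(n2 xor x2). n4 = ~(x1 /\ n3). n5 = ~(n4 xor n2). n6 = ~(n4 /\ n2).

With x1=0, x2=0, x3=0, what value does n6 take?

0

n1 = ~(0 xor 0) = 1
n2 = ~(1 /\ 0) = 1
n3 = ~(1 xor 0) = 0
n4 = ~(0 /\ 0) = 1
n6 = ~(1 /\ 1) = 0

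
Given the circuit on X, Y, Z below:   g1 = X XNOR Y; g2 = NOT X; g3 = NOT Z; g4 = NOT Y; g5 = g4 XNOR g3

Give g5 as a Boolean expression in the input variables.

NOT Y XNOR NOT Z

g3 = NOT Z
g4 = NOT Y
g5 = g4 XNOR g3 = NOT Y XNOR NOT Z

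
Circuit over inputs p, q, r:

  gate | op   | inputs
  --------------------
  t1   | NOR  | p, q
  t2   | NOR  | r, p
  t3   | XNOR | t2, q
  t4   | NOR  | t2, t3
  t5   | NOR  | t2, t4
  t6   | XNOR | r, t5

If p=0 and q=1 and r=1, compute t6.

t2 = 1 NOR 0 = 0
t3 = 0 XNOR 1 = 0
t4 = 0 NOR 0 = 1
t5 = 0 NOR 1 = 0
t6 = 1 XNOR 0 = 0

0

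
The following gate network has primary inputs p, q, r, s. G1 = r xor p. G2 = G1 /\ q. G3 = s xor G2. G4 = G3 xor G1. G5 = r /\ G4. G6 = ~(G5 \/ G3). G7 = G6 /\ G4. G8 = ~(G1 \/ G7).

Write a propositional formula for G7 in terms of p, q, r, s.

G1 = r xor p
G2 = G1 /\ q = (r xor p) /\ q
G3 = s xor G2 = s xor ((r xor p) /\ q)
G4 = G3 xor G1 = (s xor ((r xor p) /\ q)) xor (r xor p)
G5 = r /\ G4 = r /\ ((s xor ((r xor p) /\ q)) xor (r xor p))
G6 = ~(G5 \/ G3) = ~((r /\ ((s xor ((r xor p) /\ q)) xor (r xor p))) \/ (s xor ((r xor p) /\ q)))
G7 = G6 /\ G4 = (~((r /\ ((s xor ((r xor p) /\ q)) xor (r xor p))) \/ (s xor ((r xor p) /\ q)))) /\ ((s xor ((r xor p) /\ q)) xor (r xor p))

(~((r /\ ((s xor ((r xor p) /\ q)) xor (r xor p))) \/ (s xor ((r xor p) /\ q)))) /\ ((s xor ((r xor p) /\ q)) xor (r xor p))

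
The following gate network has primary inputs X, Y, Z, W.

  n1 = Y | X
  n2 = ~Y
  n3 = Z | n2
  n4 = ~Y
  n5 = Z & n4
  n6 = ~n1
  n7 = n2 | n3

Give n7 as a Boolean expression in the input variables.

n2 = ~Y
n3 = Z | n2 = Z | ~Y
n7 = n2 | n3 = ~Y | (Z | ~Y)

~Y | (Z | ~Y)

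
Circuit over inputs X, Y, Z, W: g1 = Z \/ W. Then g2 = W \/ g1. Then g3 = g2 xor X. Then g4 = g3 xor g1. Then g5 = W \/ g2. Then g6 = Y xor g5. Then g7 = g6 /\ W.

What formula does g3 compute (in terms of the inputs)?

(W \/ (Z \/ W)) xor X

g1 = Z \/ W
g2 = W \/ g1 = W \/ (Z \/ W)
g3 = g2 xor X = (W \/ (Z \/ W)) xor X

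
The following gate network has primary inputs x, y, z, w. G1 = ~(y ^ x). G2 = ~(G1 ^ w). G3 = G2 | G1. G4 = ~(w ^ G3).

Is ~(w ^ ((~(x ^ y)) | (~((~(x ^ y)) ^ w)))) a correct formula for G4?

G1 = ~(y ^ x)
G2 = ~(G1 ^ w) = ~((~(y ^ x)) ^ w)
G3 = G2 | G1 = (~((~(y ^ x)) ^ w)) | (~(y ^ x))
G4 = ~(w ^ G3) = ~(w ^ ((~((~(y ^ x)) ^ w)) | (~(y ^ x))))
At x=0, y=0, z=0, w=0: circuit gives 0, formula gives 0.
At x=0, y=0, z=0, w=1: circuit gives 1, formula gives 1.
Agrees on all 16 inputs.

Yes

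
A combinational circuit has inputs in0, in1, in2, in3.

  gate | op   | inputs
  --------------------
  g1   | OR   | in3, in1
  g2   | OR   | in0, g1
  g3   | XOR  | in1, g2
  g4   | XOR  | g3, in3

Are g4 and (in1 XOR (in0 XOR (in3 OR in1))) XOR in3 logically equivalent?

g1 = in3 OR in1
g2 = in0 OR g1 = in0 OR (in3 OR in1)
g3 = in1 XOR g2 = in1 XOR (in0 OR (in3 OR in1))
g4 = g3 XOR in3 = (in1 XOR (in0 OR (in3 OR in1))) XOR in3
At in0=1, in1=0, in2=0, in3=1: circuit gives 0, formula gives 1.

No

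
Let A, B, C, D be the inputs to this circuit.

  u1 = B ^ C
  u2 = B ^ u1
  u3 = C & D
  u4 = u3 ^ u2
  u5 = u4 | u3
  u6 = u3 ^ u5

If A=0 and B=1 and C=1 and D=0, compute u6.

1

u1 = 1 ^ 1 = 0
u2 = 1 ^ 0 = 1
u3 = 1 & 0 = 0
u4 = 0 ^ 1 = 1
u5 = 1 | 0 = 1
u6 = 0 ^ 1 = 1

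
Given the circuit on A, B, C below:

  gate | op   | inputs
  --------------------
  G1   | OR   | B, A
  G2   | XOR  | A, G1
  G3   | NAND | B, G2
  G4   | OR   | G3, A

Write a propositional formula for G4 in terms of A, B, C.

(B NAND (A XOR (B OR A))) OR A

G1 = B OR A
G2 = A XOR G1 = A XOR (B OR A)
G3 = B NAND G2 = B NAND (A XOR (B OR A))
G4 = G3 OR A = (B NAND (A XOR (B OR A))) OR A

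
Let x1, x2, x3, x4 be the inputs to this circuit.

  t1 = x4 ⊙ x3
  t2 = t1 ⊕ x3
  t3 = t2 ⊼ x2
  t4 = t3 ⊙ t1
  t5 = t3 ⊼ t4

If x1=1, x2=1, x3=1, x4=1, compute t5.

t1 = 1 ⊙ 1 = 1
t2 = 1 ⊕ 1 = 0
t3 = 0 ⊼ 1 = 1
t4 = 1 ⊙ 1 = 1
t5 = 1 ⊼ 1 = 0

0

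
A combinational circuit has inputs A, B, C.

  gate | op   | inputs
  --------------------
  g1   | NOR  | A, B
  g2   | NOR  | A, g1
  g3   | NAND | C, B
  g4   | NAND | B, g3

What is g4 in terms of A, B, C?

g3 = C NAND B
g4 = B NAND g3 = B NAND (C NAND B)

B NAND (C NAND B)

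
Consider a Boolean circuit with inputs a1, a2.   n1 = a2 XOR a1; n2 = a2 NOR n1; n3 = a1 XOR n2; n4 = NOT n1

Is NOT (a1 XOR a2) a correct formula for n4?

n1 = a2 XOR a1
n4 = NOT n1 = NOT (a2 XOR a1)
At a1=0, a2=1: circuit gives 0, formula gives 0.
At a1=0, a2=0: circuit gives 1, formula gives 1.
Agrees on all 4 inputs.

Yes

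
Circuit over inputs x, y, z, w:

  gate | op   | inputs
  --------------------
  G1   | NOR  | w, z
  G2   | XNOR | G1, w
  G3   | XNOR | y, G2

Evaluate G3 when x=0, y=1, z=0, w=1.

0

G1 = 1 NOR 0 = 0
G2 = 0 XNOR 1 = 0
G3 = 1 XNOR 0 = 0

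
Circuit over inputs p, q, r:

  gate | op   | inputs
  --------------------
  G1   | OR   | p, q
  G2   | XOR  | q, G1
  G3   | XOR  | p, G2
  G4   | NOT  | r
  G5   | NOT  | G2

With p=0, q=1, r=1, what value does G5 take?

1

G1 = 0 OR 1 = 1
G2 = 1 XOR 1 = 0
G5 = NOT 0 = 1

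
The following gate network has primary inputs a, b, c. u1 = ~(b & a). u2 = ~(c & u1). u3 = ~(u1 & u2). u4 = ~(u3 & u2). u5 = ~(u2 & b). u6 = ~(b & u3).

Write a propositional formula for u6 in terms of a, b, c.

~(b & (~((~(b & a)) & (~(c & (~(b & a)))))))

u1 = ~(b & a)
u2 = ~(c & u1) = ~(c & (~(b & a)))
u3 = ~(u1 & u2) = ~((~(b & a)) & (~(c & (~(b & a)))))
u6 = ~(b & u3) = ~(b & (~((~(b & a)) & (~(c & (~(b & a)))))))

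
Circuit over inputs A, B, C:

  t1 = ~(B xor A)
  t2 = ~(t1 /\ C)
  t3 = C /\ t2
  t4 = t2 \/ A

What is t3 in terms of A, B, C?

C /\ (~((~(B xor A)) /\ C))

t1 = ~(B xor A)
t2 = ~(t1 /\ C) = ~((~(B xor A)) /\ C)
t3 = C /\ t2 = C /\ (~((~(B xor A)) /\ C))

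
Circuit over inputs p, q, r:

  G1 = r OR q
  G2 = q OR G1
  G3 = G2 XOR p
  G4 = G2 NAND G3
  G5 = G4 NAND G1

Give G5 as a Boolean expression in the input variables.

((q OR (r OR q)) NAND ((q OR (r OR q)) XOR p)) NAND (r OR q)

G1 = r OR q
G2 = q OR G1 = q OR (r OR q)
G3 = G2 XOR p = (q OR (r OR q)) XOR p
G4 = G2 NAND G3 = (q OR (r OR q)) NAND ((q OR (r OR q)) XOR p)
G5 = G4 NAND G1 = ((q OR (r OR q)) NAND ((q OR (r OR q)) XOR p)) NAND (r OR q)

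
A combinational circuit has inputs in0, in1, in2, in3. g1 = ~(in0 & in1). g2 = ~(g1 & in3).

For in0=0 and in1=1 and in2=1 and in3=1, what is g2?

0

g1 = ~(0 & 1) = 1
g2 = ~(1 & 1) = 0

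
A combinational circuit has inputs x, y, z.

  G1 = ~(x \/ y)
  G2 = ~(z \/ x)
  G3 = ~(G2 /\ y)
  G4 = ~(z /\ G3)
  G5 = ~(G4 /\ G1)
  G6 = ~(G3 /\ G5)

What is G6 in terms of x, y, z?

~((~((~(z \/ x)) /\ y)) /\ (~((~(z /\ (~((~(z \/ x)) /\ y)))) /\ (~(x \/ y)))))

G1 = ~(x \/ y)
G2 = ~(z \/ x)
G3 = ~(G2 /\ y) = ~((~(z \/ x)) /\ y)
G4 = ~(z /\ G3) = ~(z /\ (~((~(z \/ x)) /\ y)))
G5 = ~(G4 /\ G1) = ~((~(z /\ (~((~(z \/ x)) /\ y)))) /\ (~(x \/ y)))
G6 = ~(G3 /\ G5) = ~((~((~(z \/ x)) /\ y)) /\ (~((~(z /\ (~((~(z \/ x)) /\ y)))) /\ (~(x \/ y)))))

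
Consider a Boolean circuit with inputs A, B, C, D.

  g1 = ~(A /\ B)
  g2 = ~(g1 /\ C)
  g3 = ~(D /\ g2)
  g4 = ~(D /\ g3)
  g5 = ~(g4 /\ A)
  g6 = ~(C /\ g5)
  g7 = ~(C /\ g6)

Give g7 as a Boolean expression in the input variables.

~(C /\ (~(C /\ (~((~(D /\ (~(D /\ (~((~(A /\ B)) /\ C)))))) /\ A)))))

g1 = ~(A /\ B)
g2 = ~(g1 /\ C) = ~((~(A /\ B)) /\ C)
g3 = ~(D /\ g2) = ~(D /\ (~((~(A /\ B)) /\ C)))
g4 = ~(D /\ g3) = ~(D /\ (~(D /\ (~((~(A /\ B)) /\ C)))))
g5 = ~(g4 /\ A) = ~((~(D /\ (~(D /\ (~((~(A /\ B)) /\ C)))))) /\ A)
g6 = ~(C /\ g5) = ~(C /\ (~((~(D /\ (~(D /\ (~((~(A /\ B)) /\ C)))))) /\ A)))
g7 = ~(C /\ g6) = ~(C /\ (~(C /\ (~((~(D /\ (~(D /\ (~((~(A /\ B)) /\ C)))))) /\ A)))))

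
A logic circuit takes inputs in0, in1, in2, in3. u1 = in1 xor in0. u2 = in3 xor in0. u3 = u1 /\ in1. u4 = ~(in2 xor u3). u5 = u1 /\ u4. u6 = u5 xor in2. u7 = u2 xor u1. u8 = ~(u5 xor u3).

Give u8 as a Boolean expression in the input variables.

~(((in1 xor in0) /\ (~(in2 xor ((in1 xor in0) /\ in1)))) xor ((in1 xor in0) /\ in1))

u1 = in1 xor in0
u3 = u1 /\ in1 = (in1 xor in0) /\ in1
u4 = ~(in2 xor u3) = ~(in2 xor ((in1 xor in0) /\ in1))
u5 = u1 /\ u4 = (in1 xor in0) /\ (~(in2 xor ((in1 xor in0) /\ in1)))
u8 = ~(u5 xor u3) = ~(((in1 xor in0) /\ (~(in2 xor ((in1 xor in0) /\ in1)))) xor ((in1 xor in0) /\ in1))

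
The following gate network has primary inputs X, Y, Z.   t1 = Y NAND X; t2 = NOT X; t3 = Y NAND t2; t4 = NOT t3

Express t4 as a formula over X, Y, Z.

NOT (Y NAND NOT X)

t2 = NOT X
t3 = Y NAND t2 = Y NAND NOT X
t4 = NOT t3 = NOT (Y NAND NOT X)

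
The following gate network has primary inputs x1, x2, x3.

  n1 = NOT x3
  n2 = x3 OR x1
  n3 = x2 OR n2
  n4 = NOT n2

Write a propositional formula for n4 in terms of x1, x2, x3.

n2 = x3 OR x1
n4 = NOT n2 = NOT (x3 OR x1)

NOT (x3 OR x1)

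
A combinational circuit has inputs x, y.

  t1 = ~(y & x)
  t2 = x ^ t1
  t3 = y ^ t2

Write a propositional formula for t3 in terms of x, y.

y ^ (x ^ (~(y & x)))

t1 = ~(y & x)
t2 = x ^ t1 = x ^ (~(y & x))
t3 = y ^ t2 = y ^ (x ^ (~(y & x)))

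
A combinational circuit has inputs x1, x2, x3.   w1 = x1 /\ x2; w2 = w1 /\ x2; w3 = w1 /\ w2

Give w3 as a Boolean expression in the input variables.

w1 = x1 /\ x2
w2 = w1 /\ x2 = (x1 /\ x2) /\ x2
w3 = w1 /\ w2 = (x1 /\ x2) /\ ((x1 /\ x2) /\ x2)

(x1 /\ x2) /\ ((x1 /\ x2) /\ x2)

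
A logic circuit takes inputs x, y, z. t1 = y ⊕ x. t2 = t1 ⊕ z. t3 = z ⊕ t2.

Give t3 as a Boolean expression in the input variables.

z ⊕ ((y ⊕ x) ⊕ z)

t1 = y ⊕ x
t2 = t1 ⊕ z = (y ⊕ x) ⊕ z
t3 = z ⊕ t2 = z ⊕ ((y ⊕ x) ⊕ z)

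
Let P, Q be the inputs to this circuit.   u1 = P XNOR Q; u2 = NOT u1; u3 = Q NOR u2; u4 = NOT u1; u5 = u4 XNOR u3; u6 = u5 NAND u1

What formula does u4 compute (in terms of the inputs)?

NOT (P XNOR Q)

u1 = P XNOR Q
u4 = NOT u1 = NOT (P XNOR Q)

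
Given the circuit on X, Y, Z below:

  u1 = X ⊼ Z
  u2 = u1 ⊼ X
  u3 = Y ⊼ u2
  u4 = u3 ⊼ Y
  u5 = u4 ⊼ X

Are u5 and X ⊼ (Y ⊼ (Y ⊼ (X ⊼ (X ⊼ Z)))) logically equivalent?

u1 = X ⊼ Z
u2 = u1 ⊼ X = (X ⊼ Z) ⊼ X
u3 = Y ⊼ u2 = Y ⊼ ((X ⊼ Z) ⊼ X)
u4 = u3 ⊼ Y = (Y ⊼ ((X ⊼ Z) ⊼ X)) ⊼ Y
u5 = u4 ⊼ X = ((Y ⊼ ((X ⊼ Z) ⊼ X)) ⊼ Y) ⊼ X
At X=1, Y=0, Z=0: circuit gives 0, formula gives 0.
At X=0, Y=0, Z=0: circuit gives 1, formula gives 1.
Agrees on all 8 inputs.

Yes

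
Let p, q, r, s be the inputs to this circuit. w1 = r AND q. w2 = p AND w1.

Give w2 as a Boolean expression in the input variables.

w1 = r AND q
w2 = p AND w1 = p AND (r AND q)

p AND (r AND q)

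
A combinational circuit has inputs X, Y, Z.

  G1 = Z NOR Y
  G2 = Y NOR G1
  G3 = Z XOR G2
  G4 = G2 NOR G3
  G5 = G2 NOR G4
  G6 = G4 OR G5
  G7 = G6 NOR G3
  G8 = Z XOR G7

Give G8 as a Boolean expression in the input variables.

Z XOR ((((Y NOR (Z NOR Y)) NOR (Z XOR (Y NOR (Z NOR Y)))) OR ((Y NOR (Z NOR Y)) NOR ((Y NOR (Z NOR Y)) NOR (Z XOR (Y NOR (Z NOR Y)))))) NOR (Z XOR (Y NOR (Z NOR Y))))

G1 = Z NOR Y
G2 = Y NOR G1 = Y NOR (Z NOR Y)
G3 = Z XOR G2 = Z XOR (Y NOR (Z NOR Y))
G4 = G2 NOR G3 = (Y NOR (Z NOR Y)) NOR (Z XOR (Y NOR (Z NOR Y)))
G5 = G2 NOR G4 = (Y NOR (Z NOR Y)) NOR ((Y NOR (Z NOR Y)) NOR (Z XOR (Y NOR (Z NOR Y))))
G6 = G4 OR G5 = ((Y NOR (Z NOR Y)) NOR (Z XOR (Y NOR (Z NOR Y)))) OR ((Y NOR (Z NOR Y)) NOR ((Y NOR (Z NOR Y)) NOR (Z XOR (Y NOR (Z NOR Y)))))
G7 = G6 NOR G3 = (((Y NOR (Z NOR Y)) NOR (Z XOR (Y NOR (Z NOR Y)))) OR ((Y NOR (Z NOR Y)) NOR ((Y NOR (Z NOR Y)) NOR (Z XOR (Y NOR (Z NOR Y)))))) NOR (Z XOR (Y NOR (Z NOR Y)))
G8 = Z XOR G7 = Z XOR ((((Y NOR (Z NOR Y)) NOR (Z XOR (Y NOR (Z NOR Y)))) OR ((Y NOR (Z NOR Y)) NOR ((Y NOR (Z NOR Y)) NOR (Z XOR (Y NOR (Z NOR Y)))))) NOR (Z XOR (Y NOR (Z NOR Y))))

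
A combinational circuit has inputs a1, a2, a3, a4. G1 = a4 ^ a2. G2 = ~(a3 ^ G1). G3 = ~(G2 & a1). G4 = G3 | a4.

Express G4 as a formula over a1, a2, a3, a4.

G1 = a4 ^ a2
G2 = ~(a3 ^ G1) = ~(a3 ^ (a4 ^ a2))
G3 = ~(G2 & a1) = ~((~(a3 ^ (a4 ^ a2))) & a1)
G4 = G3 | a4 = (~((~(a3 ^ (a4 ^ a2))) & a1)) | a4

(~((~(a3 ^ (a4 ^ a2))) & a1)) | a4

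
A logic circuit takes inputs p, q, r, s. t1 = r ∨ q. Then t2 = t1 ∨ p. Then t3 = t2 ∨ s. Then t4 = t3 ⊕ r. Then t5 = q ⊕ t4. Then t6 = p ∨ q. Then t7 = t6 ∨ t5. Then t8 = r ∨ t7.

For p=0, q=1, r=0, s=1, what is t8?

1

t1 = 0 ∨ 1 = 1
t2 = 1 ∨ 0 = 1
t3 = 1 ∨ 1 = 1
t4 = 1 ⊕ 0 = 1
t5 = 1 ⊕ 1 = 0
t6 = 0 ∨ 1 = 1
t7 = 1 ∨ 0 = 1
t8 = 0 ∨ 1 = 1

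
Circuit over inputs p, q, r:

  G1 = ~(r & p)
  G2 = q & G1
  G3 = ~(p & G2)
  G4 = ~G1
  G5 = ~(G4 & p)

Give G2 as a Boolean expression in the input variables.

G1 = ~(r & p)
G2 = q & G1 = q & (~(r & p))

q & (~(r & p))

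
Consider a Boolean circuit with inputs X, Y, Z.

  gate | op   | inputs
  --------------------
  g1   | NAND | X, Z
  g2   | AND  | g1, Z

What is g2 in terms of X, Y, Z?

(X NAND Z) AND Z

g1 = X NAND Z
g2 = g1 AND Z = (X NAND Z) AND Z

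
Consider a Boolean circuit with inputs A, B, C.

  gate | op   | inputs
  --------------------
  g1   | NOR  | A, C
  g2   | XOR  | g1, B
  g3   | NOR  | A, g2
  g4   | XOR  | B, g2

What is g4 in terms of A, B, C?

B XOR ((A NOR C) XOR B)

g1 = A NOR C
g2 = g1 XOR B = (A NOR C) XOR B
g4 = B XOR g2 = B XOR ((A NOR C) XOR B)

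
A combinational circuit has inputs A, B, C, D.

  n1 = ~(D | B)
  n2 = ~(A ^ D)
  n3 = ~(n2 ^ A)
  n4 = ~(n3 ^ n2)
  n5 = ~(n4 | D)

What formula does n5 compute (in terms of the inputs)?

n2 = ~(A ^ D)
n3 = ~(n2 ^ A) = ~((~(A ^ D)) ^ A)
n4 = ~(n3 ^ n2) = ~((~((~(A ^ D)) ^ A)) ^ (~(A ^ D)))
n5 = ~(n4 | D) = ~((~((~((~(A ^ D)) ^ A)) ^ (~(A ^ D)))) | D)

~((~((~((~(A ^ D)) ^ A)) ^ (~(A ^ D)))) | D)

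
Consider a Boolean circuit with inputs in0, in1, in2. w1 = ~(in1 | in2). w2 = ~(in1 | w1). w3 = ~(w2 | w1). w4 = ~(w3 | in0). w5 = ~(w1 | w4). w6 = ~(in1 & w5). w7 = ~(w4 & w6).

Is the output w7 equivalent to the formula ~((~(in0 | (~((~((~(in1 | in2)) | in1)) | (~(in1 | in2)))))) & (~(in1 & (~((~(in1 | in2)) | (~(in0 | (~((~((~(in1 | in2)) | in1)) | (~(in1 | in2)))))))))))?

Yes

w1 = ~(in1 | in2)
w2 = ~(in1 | w1) = ~(in1 | (~(in1 | in2)))
w3 = ~(w2 | w1) = ~((~(in1 | (~(in1 | in2)))) | (~(in1 | in2)))
w4 = ~(w3 | in0) = ~((~((~(in1 | (~(in1 | in2)))) | (~(in1 | in2)))) | in0)
w5 = ~(w1 | w4) = ~((~(in1 | in2)) | (~((~((~(in1 | (~(in1 | in2)))) | (~(in1 | in2)))) | in0)))
w6 = ~(in1 & w5) = ~(in1 & (~((~(in1 | in2)) | (~((~((~(in1 | (~(in1 | in2)))) | (~(in1 | in2)))) | in0)))))
w7 = ~(w4 & w6) = ~((~((~((~(in1 | (~(in1 | in2)))) | (~(in1 | in2)))) | in0)) & (~(in1 & (~((~(in1 | in2)) | (~((~((~(in1 | (~(in1 | in2)))) | (~(in1 | in2)))) | in0)))))))
At in0=0, in1=0, in2=0: circuit gives 0, formula gives 0.
At in0=0, in1=1, in2=0: circuit gives 1, formula gives 1.
Agrees on all 8 inputs.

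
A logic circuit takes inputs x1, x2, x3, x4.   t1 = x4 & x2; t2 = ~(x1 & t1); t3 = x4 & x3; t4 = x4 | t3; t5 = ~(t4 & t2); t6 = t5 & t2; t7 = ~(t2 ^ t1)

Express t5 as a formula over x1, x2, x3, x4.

t1 = x4 & x2
t2 = ~(x1 & t1) = ~(x1 & (x4 & x2))
t3 = x4 & x3
t4 = x4 | t3 = x4 | (x4 & x3)
t5 = ~(t4 & t2) = ~((x4 | (x4 & x3)) & (~(x1 & (x4 & x2))))

~((x4 | (x4 & x3)) & (~(x1 & (x4 & x2))))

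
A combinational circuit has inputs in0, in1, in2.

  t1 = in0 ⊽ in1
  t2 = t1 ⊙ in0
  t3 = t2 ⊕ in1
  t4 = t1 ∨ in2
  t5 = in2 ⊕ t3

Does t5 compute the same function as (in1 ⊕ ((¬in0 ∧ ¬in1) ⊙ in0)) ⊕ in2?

t1 = in0 ⊽ in1
t2 = t1 ⊙ in0 = (in0 ⊽ in1) ⊙ in0
t3 = t2 ⊕ in1 = ((in0 ⊽ in1) ⊙ in0) ⊕ in1
t5 = in2 ⊕ t3 = in2 ⊕ (((in0 ⊽ in1) ⊙ in0) ⊕ in1)
At in0=0, in1=0, in2=0: circuit gives 0, formula gives 0.
At in0=0, in1=0, in2=1: circuit gives 1, formula gives 1.
Agrees on all 8 inputs.

Yes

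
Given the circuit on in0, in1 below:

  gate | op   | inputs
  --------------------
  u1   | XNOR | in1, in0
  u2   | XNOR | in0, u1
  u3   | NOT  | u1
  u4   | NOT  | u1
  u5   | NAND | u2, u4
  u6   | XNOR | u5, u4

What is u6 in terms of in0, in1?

((in0 XNOR (in1 XNOR in0)) NAND NOT (in1 XNOR in0)) XNOR NOT (in1 XNOR in0)

u1 = in1 XNOR in0
u2 = in0 XNOR u1 = in0 XNOR (in1 XNOR in0)
u4 = NOT u1 = NOT (in1 XNOR in0)
u5 = u2 NAND u4 = (in0 XNOR (in1 XNOR in0)) NAND NOT (in1 XNOR in0)
u6 = u5 XNOR u4 = ((in0 XNOR (in1 XNOR in0)) NAND NOT (in1 XNOR in0)) XNOR NOT (in1 XNOR in0)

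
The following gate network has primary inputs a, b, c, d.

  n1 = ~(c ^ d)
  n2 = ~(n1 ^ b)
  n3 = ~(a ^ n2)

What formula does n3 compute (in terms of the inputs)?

~(a ^ (~((~(c ^ d)) ^ b)))

n1 = ~(c ^ d)
n2 = ~(n1 ^ b) = ~((~(c ^ d)) ^ b)
n3 = ~(a ^ n2) = ~(a ^ (~((~(c ^ d)) ^ b)))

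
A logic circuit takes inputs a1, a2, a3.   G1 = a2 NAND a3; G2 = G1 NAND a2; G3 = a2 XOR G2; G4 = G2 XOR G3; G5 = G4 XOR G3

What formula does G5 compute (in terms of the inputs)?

G1 = a2 NAND a3
G2 = G1 NAND a2 = (a2 NAND a3) NAND a2
G3 = a2 XOR G2 = a2 XOR ((a2 NAND a3) NAND a2)
G4 = G2 XOR G3 = ((a2 NAND a3) NAND a2) XOR (a2 XOR ((a2 NAND a3) NAND a2))
G5 = G4 XOR G3 = (((a2 NAND a3) NAND a2) XOR (a2 XOR ((a2 NAND a3) NAND a2))) XOR (a2 XOR ((a2 NAND a3) NAND a2))

(((a2 NAND a3) NAND a2) XOR (a2 XOR ((a2 NAND a3) NAND a2))) XOR (a2 XOR ((a2 NAND a3) NAND a2))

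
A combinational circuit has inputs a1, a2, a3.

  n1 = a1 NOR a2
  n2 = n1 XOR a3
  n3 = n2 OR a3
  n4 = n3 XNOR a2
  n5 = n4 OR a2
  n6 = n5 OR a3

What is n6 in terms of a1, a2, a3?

(((((a1 NOR a2) XOR a3) OR a3) XNOR a2) OR a2) OR a3

n1 = a1 NOR a2
n2 = n1 XOR a3 = (a1 NOR a2) XOR a3
n3 = n2 OR a3 = ((a1 NOR a2) XOR a3) OR a3
n4 = n3 XNOR a2 = (((a1 NOR a2) XOR a3) OR a3) XNOR a2
n5 = n4 OR a2 = ((((a1 NOR a2) XOR a3) OR a3) XNOR a2) OR a2
n6 = n5 OR a3 = (((((a1 NOR a2) XOR a3) OR a3) XNOR a2) OR a2) OR a3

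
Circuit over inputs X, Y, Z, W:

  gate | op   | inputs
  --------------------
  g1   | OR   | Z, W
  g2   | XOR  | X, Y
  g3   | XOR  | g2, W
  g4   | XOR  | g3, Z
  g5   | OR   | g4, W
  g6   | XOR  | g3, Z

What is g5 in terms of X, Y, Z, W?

g2 = X XOR Y
g3 = g2 XOR W = (X XOR Y) XOR W
g4 = g3 XOR Z = ((X XOR Y) XOR W) XOR Z
g5 = g4 OR W = (((X XOR Y) XOR W) XOR Z) OR W

(((X XOR Y) XOR W) XOR Z) OR W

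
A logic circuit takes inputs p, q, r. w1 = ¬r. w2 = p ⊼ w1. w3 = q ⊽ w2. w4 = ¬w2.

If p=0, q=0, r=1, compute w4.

w1 = ¬1 = 0
w2 = 0 ⊼ 0 = 1
w4 = ¬1 = 0

0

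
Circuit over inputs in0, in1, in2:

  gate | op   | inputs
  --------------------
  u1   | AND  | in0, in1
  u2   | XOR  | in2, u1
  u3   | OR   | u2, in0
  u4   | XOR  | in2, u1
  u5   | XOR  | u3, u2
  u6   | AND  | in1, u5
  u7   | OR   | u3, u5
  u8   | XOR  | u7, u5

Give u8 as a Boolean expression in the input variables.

(((in2 XOR (in0 AND in1)) OR in0) OR (((in2 XOR (in0 AND in1)) OR in0) XOR (in2 XOR (in0 AND in1)))) XOR (((in2 XOR (in0 AND in1)) OR in0) XOR (in2 XOR (in0 AND in1)))

u1 = in0 AND in1
u2 = in2 XOR u1 = in2 XOR (in0 AND in1)
u3 = u2 OR in0 = (in2 XOR (in0 AND in1)) OR in0
u5 = u3 XOR u2 = ((in2 XOR (in0 AND in1)) OR in0) XOR (in2 XOR (in0 AND in1))
u7 = u3 OR u5 = ((in2 XOR (in0 AND in1)) OR in0) OR (((in2 XOR (in0 AND in1)) OR in0) XOR (in2 XOR (in0 AND in1)))
u8 = u7 XOR u5 = (((in2 XOR (in0 AND in1)) OR in0) OR (((in2 XOR (in0 AND in1)) OR in0) XOR (in2 XOR (in0 AND in1)))) XOR (((in2 XOR (in0 AND in1)) OR in0) XOR (in2 XOR (in0 AND in1)))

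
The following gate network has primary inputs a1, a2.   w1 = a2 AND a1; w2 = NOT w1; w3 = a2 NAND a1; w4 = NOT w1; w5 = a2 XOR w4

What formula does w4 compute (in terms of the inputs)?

NOT (a2 AND a1)

w1 = a2 AND a1
w4 = NOT w1 = NOT (a2 AND a1)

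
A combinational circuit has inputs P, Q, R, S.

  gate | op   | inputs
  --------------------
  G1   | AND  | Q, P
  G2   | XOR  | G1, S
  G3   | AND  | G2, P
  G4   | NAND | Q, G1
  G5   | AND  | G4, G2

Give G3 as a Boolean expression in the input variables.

((Q AND P) XOR S) AND P

G1 = Q AND P
G2 = G1 XOR S = (Q AND P) XOR S
G3 = G2 AND P = ((Q AND P) XOR S) AND P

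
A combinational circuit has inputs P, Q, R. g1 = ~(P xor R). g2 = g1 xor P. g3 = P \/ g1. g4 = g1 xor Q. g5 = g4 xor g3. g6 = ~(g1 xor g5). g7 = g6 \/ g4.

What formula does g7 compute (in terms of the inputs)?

g1 = ~(P xor R)
g3 = P \/ g1 = P \/ (~(P xor R))
g4 = g1 xor Q = (~(P xor R)) xor Q
g5 = g4 xor g3 = ((~(P xor R)) xor Q) xor (P \/ (~(P xor R)))
g6 = ~(g1 xor g5) = ~((~(P xor R)) xor (((~(P xor R)) xor Q) xor (P \/ (~(P xor R)))))
g7 = g6 \/ g4 = (~((~(P xor R)) xor (((~(P xor R)) xor Q) xor (P \/ (~(P xor R)))))) \/ ((~(P xor R)) xor Q)

(~((~(P xor R)) xor (((~(P xor R)) xor Q) xor (P \/ (~(P xor R)))))) \/ ((~(P xor R)) xor Q)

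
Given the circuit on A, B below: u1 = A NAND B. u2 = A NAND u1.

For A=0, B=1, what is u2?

1

u1 = 0 NAND 1 = 1
u2 = 0 NAND 1 = 1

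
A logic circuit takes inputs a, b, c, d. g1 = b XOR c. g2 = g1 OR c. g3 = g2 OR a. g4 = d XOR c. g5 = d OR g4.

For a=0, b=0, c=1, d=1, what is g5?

g4 = 1 XOR 1 = 0
g5 = 1 OR 0 = 1

1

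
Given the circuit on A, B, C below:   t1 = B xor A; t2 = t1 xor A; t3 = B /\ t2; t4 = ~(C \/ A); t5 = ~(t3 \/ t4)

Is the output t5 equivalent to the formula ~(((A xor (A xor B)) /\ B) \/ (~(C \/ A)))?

Yes

t1 = B xor A
t2 = t1 xor A = (B xor A) xor A
t3 = B /\ t2 = B /\ ((B xor A) xor A)
t4 = ~(C \/ A)
t5 = ~(t3 \/ t4) = ~((B /\ ((B xor A) xor A)) \/ (~(C \/ A)))
At A=0, B=0, C=0: circuit gives 0, formula gives 0.
At A=0, B=0, C=1: circuit gives 1, formula gives 1.
Agrees on all 8 inputs.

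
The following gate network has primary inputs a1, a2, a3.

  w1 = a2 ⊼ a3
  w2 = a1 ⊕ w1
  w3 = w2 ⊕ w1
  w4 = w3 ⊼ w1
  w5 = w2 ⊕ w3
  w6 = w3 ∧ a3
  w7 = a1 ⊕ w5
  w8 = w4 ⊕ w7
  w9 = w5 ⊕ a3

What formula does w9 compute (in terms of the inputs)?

w1 = a2 ⊼ a3
w2 = a1 ⊕ w1 = a1 ⊕ (a2 ⊼ a3)
w3 = w2 ⊕ w1 = (a1 ⊕ (a2 ⊼ a3)) ⊕ (a2 ⊼ a3)
w5 = w2 ⊕ w3 = (a1 ⊕ (a2 ⊼ a3)) ⊕ ((a1 ⊕ (a2 ⊼ a3)) ⊕ (a2 ⊼ a3))
w9 = w5 ⊕ a3 = ((a1 ⊕ (a2 ⊼ a3)) ⊕ ((a1 ⊕ (a2 ⊼ a3)) ⊕ (a2 ⊼ a3))) ⊕ a3

((a1 ⊕ (a2 ⊼ a3)) ⊕ ((a1 ⊕ (a2 ⊼ a3)) ⊕ (a2 ⊼ a3))) ⊕ a3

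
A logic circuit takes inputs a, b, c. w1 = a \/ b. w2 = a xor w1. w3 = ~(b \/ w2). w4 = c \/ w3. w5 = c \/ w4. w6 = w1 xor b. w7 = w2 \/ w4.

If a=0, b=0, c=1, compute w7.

1

w1 = 0 \/ 0 = 0
w2 = 0 xor 0 = 0
w3 = ~(0 \/ 0) = 1
w4 = 1 \/ 1 = 1
w7 = 0 \/ 1 = 1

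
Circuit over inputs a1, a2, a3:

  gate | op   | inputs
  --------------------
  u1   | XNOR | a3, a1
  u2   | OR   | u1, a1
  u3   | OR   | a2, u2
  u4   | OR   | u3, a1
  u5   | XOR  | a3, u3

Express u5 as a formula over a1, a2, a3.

u1 = a3 XNOR a1
u2 = u1 OR a1 = (a3 XNOR a1) OR a1
u3 = a2 OR u2 = a2 OR ((a3 XNOR a1) OR a1)
u5 = a3 XOR u3 = a3 XOR (a2 OR ((a3 XNOR a1) OR a1))

a3 XOR (a2 OR ((a3 XNOR a1) OR a1))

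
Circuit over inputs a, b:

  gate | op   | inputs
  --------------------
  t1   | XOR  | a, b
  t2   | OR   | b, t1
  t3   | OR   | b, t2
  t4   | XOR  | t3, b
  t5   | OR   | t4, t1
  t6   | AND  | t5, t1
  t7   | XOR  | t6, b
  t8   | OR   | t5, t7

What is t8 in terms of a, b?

(((b OR (b OR (a XOR b))) XOR b) OR (a XOR b)) OR (((((b OR (b OR (a XOR b))) XOR b) OR (a XOR b)) AND (a XOR b)) XOR b)

t1 = a XOR b
t2 = b OR t1 = b OR (a XOR b)
t3 = b OR t2 = b OR (b OR (a XOR b))
t4 = t3 XOR b = (b OR (b OR (a XOR b))) XOR b
t5 = t4 OR t1 = ((b OR (b OR (a XOR b))) XOR b) OR (a XOR b)
t6 = t5 AND t1 = (((b OR (b OR (a XOR b))) XOR b) OR (a XOR b)) AND (a XOR b)
t7 = t6 XOR b = ((((b OR (b OR (a XOR b))) XOR b) OR (a XOR b)) AND (a XOR b)) XOR b
t8 = t5 OR t7 = (((b OR (b OR (a XOR b))) XOR b) OR (a XOR b)) OR (((((b OR (b OR (a XOR b))) XOR b) OR (a XOR b)) AND (a XOR b)) XOR b)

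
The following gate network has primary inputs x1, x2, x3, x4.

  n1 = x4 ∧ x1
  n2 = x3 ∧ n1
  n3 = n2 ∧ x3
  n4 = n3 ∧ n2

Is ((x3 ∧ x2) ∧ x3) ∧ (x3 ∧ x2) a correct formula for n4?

No

n1 = x4 ∧ x1
n2 = x3 ∧ n1 = x3 ∧ (x4 ∧ x1)
n3 = n2 ∧ x3 = (x3 ∧ (x4 ∧ x1)) ∧ x3
n4 = n3 ∧ n2 = ((x3 ∧ (x4 ∧ x1)) ∧ x3) ∧ (x3 ∧ (x4 ∧ x1))
At x1=0, x2=1, x3=1, x4=0: circuit gives 0, formula gives 1.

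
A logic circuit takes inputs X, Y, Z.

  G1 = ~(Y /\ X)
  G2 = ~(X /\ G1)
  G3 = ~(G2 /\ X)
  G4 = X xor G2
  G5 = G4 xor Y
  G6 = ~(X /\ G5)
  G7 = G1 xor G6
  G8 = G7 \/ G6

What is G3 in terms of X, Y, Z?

G1 = ~(Y /\ X)
G2 = ~(X /\ G1) = ~(X /\ (~(Y /\ X)))
G3 = ~(G2 /\ X) = ~((~(X /\ (~(Y /\ X)))) /\ X)

~((~(X /\ (~(Y /\ X)))) /\ X)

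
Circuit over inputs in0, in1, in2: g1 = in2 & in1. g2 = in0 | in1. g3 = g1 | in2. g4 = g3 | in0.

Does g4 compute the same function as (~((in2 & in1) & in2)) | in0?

g1 = in2 & in1
g3 = g1 | in2 = (in2 & in1) | in2
g4 = g3 | in0 = ((in2 & in1) | in2) | in0
At in0=0, in1=0, in2=0: circuit gives 0, formula gives 1.

No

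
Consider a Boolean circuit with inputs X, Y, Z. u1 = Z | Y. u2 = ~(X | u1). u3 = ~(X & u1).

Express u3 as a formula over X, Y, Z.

u1 = Z | Y
u3 = ~(X & u1) = ~(X & (Z | Y))

~(X & (Z | Y))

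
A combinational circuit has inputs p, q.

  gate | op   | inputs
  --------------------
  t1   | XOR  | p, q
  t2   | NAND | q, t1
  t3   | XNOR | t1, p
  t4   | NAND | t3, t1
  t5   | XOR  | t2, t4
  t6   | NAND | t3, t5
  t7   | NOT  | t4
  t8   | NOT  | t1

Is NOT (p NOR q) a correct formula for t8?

No

t1 = p XOR q
t8 = NOT t1 = NOT (p XOR q)
At p=0, q=0: circuit gives 1, formula gives 0.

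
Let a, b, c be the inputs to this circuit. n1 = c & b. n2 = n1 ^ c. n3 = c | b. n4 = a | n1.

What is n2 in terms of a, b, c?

(c & b) ^ c

n1 = c & b
n2 = n1 ^ c = (c & b) ^ c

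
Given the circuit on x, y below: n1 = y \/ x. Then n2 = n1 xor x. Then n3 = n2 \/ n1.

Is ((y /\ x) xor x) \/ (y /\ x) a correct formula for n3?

n1 = y \/ x
n2 = n1 xor x = (y \/ x) xor x
n3 = n2 \/ n1 = ((y \/ x) xor x) \/ (y \/ x)
At x=0, y=1: circuit gives 1, formula gives 0.

No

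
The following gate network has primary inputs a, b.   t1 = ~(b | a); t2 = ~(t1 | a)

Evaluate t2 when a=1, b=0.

t1 = ~(0 | 1) = 0
t2 = ~(0 | 1) = 0

0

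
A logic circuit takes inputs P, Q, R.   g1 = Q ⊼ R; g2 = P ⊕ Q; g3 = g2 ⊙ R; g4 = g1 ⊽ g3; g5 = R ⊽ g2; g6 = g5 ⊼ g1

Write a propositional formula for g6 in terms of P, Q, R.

g1 = Q ⊼ R
g2 = P ⊕ Q
g5 = R ⊽ g2 = R ⊽ (P ⊕ Q)
g6 = g5 ⊼ g1 = (R ⊽ (P ⊕ Q)) ⊼ (Q ⊼ R)

(R ⊽ (P ⊕ Q)) ⊼ (Q ⊼ R)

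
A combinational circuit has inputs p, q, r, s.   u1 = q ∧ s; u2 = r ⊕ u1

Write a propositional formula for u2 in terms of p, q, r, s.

u1 = q ∧ s
u2 = r ⊕ u1 = r ⊕ (q ∧ s)

r ⊕ (q ∧ s)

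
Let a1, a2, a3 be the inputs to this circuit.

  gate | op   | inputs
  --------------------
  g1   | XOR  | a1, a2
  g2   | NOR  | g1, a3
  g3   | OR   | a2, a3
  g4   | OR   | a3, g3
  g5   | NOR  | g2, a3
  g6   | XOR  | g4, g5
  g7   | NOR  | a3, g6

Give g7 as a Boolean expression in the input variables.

g1 = a1 XOR a2
g2 = g1 NOR a3 = (a1 XOR a2) NOR a3
g3 = a2 OR a3
g4 = a3 OR g3 = a3 OR (a2 OR a3)
g5 = g2 NOR a3 = ((a1 XOR a2) NOR a3) NOR a3
g6 = g4 XOR g5 = (a3 OR (a2 OR a3)) XOR (((a1 XOR a2) NOR a3) NOR a3)
g7 = a3 NOR g6 = a3 NOR ((a3 OR (a2 OR a3)) XOR (((a1 XOR a2) NOR a3) NOR a3))

a3 NOR ((a3 OR (a2 OR a3)) XOR (((a1 XOR a2) NOR a3) NOR a3))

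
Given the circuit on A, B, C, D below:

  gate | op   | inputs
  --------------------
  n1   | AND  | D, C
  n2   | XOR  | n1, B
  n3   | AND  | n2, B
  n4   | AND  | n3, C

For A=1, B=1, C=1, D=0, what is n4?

n1 = 0 AND 1 = 0
n2 = 0 XOR 1 = 1
n3 = 1 AND 1 = 1
n4 = 1 AND 1 = 1

1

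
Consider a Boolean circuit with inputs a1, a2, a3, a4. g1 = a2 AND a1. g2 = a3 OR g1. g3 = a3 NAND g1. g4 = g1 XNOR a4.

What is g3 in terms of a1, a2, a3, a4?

a3 NAND (a2 AND a1)

g1 = a2 AND a1
g3 = a3 NAND g1 = a3 NAND (a2 AND a1)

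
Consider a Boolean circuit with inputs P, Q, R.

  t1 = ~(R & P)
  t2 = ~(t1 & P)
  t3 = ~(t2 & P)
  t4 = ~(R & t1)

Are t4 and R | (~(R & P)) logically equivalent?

t1 = ~(R & P)
t4 = ~(R & t1) = ~(R & (~(R & P)))
At P=0, Q=0, R=1: circuit gives 0, formula gives 1.

No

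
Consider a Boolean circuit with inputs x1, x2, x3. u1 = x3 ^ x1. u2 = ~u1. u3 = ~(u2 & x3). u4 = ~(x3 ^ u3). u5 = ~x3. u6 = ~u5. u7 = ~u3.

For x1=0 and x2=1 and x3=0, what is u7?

0

u1 = 0 ^ 0 = 0
u2 = ~0 = 1
u3 = ~(1 & 0) = 1
u7 = ~1 = 0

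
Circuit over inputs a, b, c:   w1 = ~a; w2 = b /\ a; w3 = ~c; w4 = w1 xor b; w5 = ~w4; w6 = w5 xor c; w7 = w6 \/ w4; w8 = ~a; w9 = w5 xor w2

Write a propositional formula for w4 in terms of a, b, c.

w1 = ~a
w4 = w1 xor b = ~a xor b

~a xor b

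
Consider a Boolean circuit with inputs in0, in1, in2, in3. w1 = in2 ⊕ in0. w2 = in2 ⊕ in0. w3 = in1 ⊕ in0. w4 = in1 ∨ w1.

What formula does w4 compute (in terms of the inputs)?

in1 ∨ (in2 ⊕ in0)

w1 = in2 ⊕ in0
w4 = in1 ∨ w1 = in1 ∨ (in2 ⊕ in0)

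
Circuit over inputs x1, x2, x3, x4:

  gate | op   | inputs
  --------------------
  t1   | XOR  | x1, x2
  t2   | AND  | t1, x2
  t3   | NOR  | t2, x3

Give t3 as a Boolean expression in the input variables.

t1 = x1 XOR x2
t2 = t1 AND x2 = (x1 XOR x2) AND x2
t3 = t2 NOR x3 = ((x1 XOR x2) AND x2) NOR x3

((x1 XOR x2) AND x2) NOR x3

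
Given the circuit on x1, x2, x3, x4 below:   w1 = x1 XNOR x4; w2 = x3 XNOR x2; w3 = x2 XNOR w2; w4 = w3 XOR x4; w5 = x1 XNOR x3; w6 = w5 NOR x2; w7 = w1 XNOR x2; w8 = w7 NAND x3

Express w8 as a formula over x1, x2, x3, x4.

w1 = x1 XNOR x4
w7 = w1 XNOR x2 = (x1 XNOR x4) XNOR x2
w8 = w7 NAND x3 = ((x1 XNOR x4) XNOR x2) NAND x3

((x1 XNOR x4) XNOR x2) NAND x3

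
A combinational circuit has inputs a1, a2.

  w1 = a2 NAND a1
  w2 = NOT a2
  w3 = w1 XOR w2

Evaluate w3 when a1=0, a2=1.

w1 = 1 NAND 0 = 1
w2 = NOT 1 = 0
w3 = 1 XOR 0 = 1

1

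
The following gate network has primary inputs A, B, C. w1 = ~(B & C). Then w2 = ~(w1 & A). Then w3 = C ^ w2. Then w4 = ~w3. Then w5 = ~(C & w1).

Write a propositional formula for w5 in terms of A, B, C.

w1 = ~(B & C)
w5 = ~(C & w1) = ~(C & (~(B & C)))

~(C & (~(B & C)))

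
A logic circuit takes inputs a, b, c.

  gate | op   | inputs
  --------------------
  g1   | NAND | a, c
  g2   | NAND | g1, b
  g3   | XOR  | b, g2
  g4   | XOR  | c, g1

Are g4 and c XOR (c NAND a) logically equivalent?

Yes

g1 = a NAND c
g4 = c XOR g1 = c XOR (a NAND c)
At a=0, b=0, c=1: circuit gives 0, formula gives 0.
At a=0, b=0, c=0: circuit gives 1, formula gives 1.
Agrees on all 8 inputs.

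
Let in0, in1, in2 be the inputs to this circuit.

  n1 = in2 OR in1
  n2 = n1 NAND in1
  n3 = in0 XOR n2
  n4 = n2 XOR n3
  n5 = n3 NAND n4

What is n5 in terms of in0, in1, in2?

(in0 XOR ((in2 OR in1) NAND in1)) NAND (((in2 OR in1) NAND in1) XOR (in0 XOR ((in2 OR in1) NAND in1)))

n1 = in2 OR in1
n2 = n1 NAND in1 = (in2 OR in1) NAND in1
n3 = in0 XOR n2 = in0 XOR ((in2 OR in1) NAND in1)
n4 = n2 XOR n3 = ((in2 OR in1) NAND in1) XOR (in0 XOR ((in2 OR in1) NAND in1))
n5 = n3 NAND n4 = (in0 XOR ((in2 OR in1) NAND in1)) NAND (((in2 OR in1) NAND in1) XOR (in0 XOR ((in2 OR in1) NAND in1)))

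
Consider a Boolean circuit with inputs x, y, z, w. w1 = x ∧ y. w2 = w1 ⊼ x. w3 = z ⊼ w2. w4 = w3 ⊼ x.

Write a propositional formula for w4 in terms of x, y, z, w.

(z ⊼ ((x ∧ y) ⊼ x)) ⊼ x

w1 = x ∧ y
w2 = w1 ⊼ x = (x ∧ y) ⊼ x
w3 = z ⊼ w2 = z ⊼ ((x ∧ y) ⊼ x)
w4 = w3 ⊼ x = (z ⊼ ((x ∧ y) ⊼ x)) ⊼ x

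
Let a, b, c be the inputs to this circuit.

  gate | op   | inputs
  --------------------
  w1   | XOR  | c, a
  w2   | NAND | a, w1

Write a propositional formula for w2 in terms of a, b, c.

a NAND (c XOR a)

w1 = c XOR a
w2 = a NAND w1 = a NAND (c XOR a)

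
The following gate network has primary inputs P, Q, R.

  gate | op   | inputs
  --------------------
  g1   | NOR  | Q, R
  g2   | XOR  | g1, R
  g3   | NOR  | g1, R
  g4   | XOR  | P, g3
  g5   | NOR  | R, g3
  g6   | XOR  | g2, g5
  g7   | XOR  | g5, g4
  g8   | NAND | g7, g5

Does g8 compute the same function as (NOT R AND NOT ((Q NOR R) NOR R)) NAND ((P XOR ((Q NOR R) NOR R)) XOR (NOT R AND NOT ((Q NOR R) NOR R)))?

g1 = Q NOR R
g3 = g1 NOR R = (Q NOR R) NOR R
g4 = P XOR g3 = P XOR ((Q NOR R) NOR R)
g5 = R NOR g3 = R NOR ((Q NOR R) NOR R)
g7 = g5 XOR g4 = (R NOR ((Q NOR R) NOR R)) XOR (P XOR ((Q NOR R) NOR R))
g8 = g7 NAND g5 = ((R NOR ((Q NOR R) NOR R)) XOR (P XOR ((Q NOR R) NOR R))) NAND (R NOR ((Q NOR R) NOR R))
At P=0, Q=0, R=0: circuit gives 0, formula gives 0.
At P=0, Q=0, R=1: circuit gives 1, formula gives 1.
Agrees on all 8 inputs.

Yes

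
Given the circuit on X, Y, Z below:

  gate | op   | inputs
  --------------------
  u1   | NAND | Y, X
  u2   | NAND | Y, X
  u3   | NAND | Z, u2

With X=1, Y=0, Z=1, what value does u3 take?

0

u2 = 0 NAND 1 = 1
u3 = 1 NAND 1 = 0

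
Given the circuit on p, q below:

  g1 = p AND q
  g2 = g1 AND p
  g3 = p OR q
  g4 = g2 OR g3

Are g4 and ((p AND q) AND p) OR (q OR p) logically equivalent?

g1 = p AND q
g2 = g1 AND p = (p AND q) AND p
g3 = p OR q
g4 = g2 OR g3 = ((p AND q) AND p) OR (p OR q)
At p=0, q=0: circuit gives 0, formula gives 0.
At p=0, q=1: circuit gives 1, formula gives 1.
Agrees on all 4 inputs.

Yes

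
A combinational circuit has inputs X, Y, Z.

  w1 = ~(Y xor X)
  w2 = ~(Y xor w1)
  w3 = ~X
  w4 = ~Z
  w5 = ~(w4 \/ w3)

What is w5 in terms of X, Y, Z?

w3 = ~X
w4 = ~Z
w5 = ~(w4 \/ w3) = ~(~Z \/ ~X)

~(~Z \/ ~X)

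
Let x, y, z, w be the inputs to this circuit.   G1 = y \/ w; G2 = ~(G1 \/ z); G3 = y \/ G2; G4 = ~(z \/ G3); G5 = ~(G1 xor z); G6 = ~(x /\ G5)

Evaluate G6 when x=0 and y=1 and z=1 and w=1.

G1 = 1 \/ 1 = 1
G5 = ~(1 xor 1) = 1
G6 = ~(0 /\ 1) = 1

1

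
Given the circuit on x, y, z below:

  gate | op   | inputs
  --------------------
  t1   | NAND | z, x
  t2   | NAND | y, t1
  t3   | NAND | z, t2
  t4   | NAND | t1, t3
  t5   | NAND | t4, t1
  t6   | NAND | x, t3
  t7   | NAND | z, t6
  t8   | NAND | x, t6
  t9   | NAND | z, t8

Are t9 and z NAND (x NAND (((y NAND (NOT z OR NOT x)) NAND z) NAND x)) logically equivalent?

Yes

t1 = z NAND x
t2 = y NAND t1 = y NAND (z NAND x)
t3 = z NAND t2 = z NAND (y NAND (z NAND x))
t6 = x NAND t3 = x NAND (z NAND (y NAND (z NAND x)))
t8 = x NAND t6 = x NAND (x NAND (z NAND (y NAND (z NAND x))))
t9 = z NAND t8 = z NAND (x NAND (x NAND (z NAND (y NAND (z NAND x)))))
At x=0, y=0, z=1: circuit gives 0, formula gives 0.
At x=0, y=0, z=0: circuit gives 1, formula gives 1.
Agrees on all 8 inputs.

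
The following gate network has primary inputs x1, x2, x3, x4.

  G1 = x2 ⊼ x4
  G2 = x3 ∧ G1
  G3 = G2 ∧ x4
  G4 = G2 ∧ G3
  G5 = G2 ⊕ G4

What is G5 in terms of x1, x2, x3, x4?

G1 = x2 ⊼ x4
G2 = x3 ∧ G1 = x3 ∧ (x2 ⊼ x4)
G3 = G2 ∧ x4 = (x3 ∧ (x2 ⊼ x4)) ∧ x4
G4 = G2 ∧ G3 = (x3 ∧ (x2 ⊼ x4)) ∧ ((x3 ∧ (x2 ⊼ x4)) ∧ x4)
G5 = G2 ⊕ G4 = (x3 ∧ (x2 ⊼ x4)) ⊕ ((x3 ∧ (x2 ⊼ x4)) ∧ ((x3 ∧ (x2 ⊼ x4)) ∧ x4))

(x3 ∧ (x2 ⊼ x4)) ⊕ ((x3 ∧ (x2 ⊼ x4)) ∧ ((x3 ∧ (x2 ⊼ x4)) ∧ x4))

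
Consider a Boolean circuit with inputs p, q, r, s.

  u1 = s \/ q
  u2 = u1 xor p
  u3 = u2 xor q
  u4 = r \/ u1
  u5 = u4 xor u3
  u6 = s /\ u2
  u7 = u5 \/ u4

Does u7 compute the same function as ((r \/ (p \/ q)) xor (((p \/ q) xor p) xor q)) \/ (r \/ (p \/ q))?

u1 = s \/ q
u2 = u1 xor p = (s \/ q) xor p
u3 = u2 xor q = ((s \/ q) xor p) xor q
u4 = r \/ u1 = r \/ (s \/ q)
u5 = u4 xor u3 = (r \/ (s \/ q)) xor (((s \/ q) xor p) xor q)
u7 = u5 \/ u4 = ((r \/ (s \/ q)) xor (((s \/ q) xor p) xor q)) \/ (r \/ (s \/ q))
At p=0, q=0, r=0, s=1: circuit gives 1, formula gives 0.

No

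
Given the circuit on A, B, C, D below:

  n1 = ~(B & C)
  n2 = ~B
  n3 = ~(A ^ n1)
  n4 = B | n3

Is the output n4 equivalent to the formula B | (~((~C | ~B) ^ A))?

n1 = ~(B & C)
n3 = ~(A ^ n1) = ~(A ^ (~(B & C)))
n4 = B | n3 = B | (~(A ^ (~(B & C))))
At A=0, B=0, C=0, D=0: circuit gives 0, formula gives 0.
At A=0, B=1, C=0, D=0: circuit gives 1, formula gives 1.
Agrees on all 16 inputs.

Yes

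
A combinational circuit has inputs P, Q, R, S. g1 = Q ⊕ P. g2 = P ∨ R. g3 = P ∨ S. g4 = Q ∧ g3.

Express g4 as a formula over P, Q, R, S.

g3 = P ∨ S
g4 = Q ∧ g3 = Q ∧ (P ∨ S)

Q ∧ (P ∨ S)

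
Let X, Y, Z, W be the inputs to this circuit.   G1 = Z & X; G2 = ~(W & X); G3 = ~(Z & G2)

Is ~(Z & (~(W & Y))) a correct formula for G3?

G2 = ~(W & X)
G3 = ~(Z & G2) = ~(Z & (~(W & X)))
At X=0, Y=1, Z=1, W=1: circuit gives 0, formula gives 1.

No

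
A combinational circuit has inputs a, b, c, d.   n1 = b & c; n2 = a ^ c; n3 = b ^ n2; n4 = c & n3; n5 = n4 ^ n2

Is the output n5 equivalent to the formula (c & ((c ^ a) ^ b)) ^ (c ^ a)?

n2 = a ^ c
n3 = b ^ n2 = b ^ (a ^ c)
n4 = c & n3 = c & (b ^ (a ^ c))
n5 = n4 ^ n2 = (c & (b ^ (a ^ c))) ^ (a ^ c)
At a=0, b=0, c=0, d=0: circuit gives 0, formula gives 0.
At a=0, b=1, c=1, d=0: circuit gives 1, formula gives 1.
Agrees on all 16 inputs.

Yes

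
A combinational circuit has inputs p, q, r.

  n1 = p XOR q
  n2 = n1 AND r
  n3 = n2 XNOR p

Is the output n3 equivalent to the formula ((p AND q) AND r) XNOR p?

n1 = p XOR q
n2 = n1 AND r = (p XOR q) AND r
n3 = n2 XNOR p = ((p XOR q) AND r) XNOR p
At p=0, q=1, r=1: circuit gives 0, formula gives 1.

No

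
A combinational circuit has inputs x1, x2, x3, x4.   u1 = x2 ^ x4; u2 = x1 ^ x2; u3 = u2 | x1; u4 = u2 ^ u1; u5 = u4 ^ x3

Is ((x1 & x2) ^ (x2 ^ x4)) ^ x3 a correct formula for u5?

No

u1 = x2 ^ x4
u2 = x1 ^ x2
u4 = u2 ^ u1 = (x1 ^ x2) ^ (x2 ^ x4)
u5 = u4 ^ x3 = ((x1 ^ x2) ^ (x2 ^ x4)) ^ x3
At x1=0, x2=1, x3=0, x4=0: circuit gives 0, formula gives 1.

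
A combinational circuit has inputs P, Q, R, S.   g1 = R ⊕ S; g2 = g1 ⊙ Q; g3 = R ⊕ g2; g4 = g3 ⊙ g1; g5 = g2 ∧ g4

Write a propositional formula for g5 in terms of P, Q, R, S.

g1 = R ⊕ S
g2 = g1 ⊙ Q = (R ⊕ S) ⊙ Q
g3 = R ⊕ g2 = R ⊕ ((R ⊕ S) ⊙ Q)
g4 = g3 ⊙ g1 = (R ⊕ ((R ⊕ S) ⊙ Q)) ⊙ (R ⊕ S)
g5 = g2 ∧ g4 = ((R ⊕ S) ⊙ Q) ∧ ((R ⊕ ((R ⊕ S) ⊙ Q)) ⊙ (R ⊕ S))

((R ⊕ S) ⊙ Q) ∧ ((R ⊕ ((R ⊕ S) ⊙ Q)) ⊙ (R ⊕ S))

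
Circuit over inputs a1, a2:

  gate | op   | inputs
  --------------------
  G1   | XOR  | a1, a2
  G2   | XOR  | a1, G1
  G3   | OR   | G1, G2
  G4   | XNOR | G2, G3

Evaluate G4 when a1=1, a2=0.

G1 = 1 XOR 0 = 1
G2 = 1 XOR 1 = 0
G3 = 1 OR 0 = 1
G4 = 0 XNOR 1 = 0

0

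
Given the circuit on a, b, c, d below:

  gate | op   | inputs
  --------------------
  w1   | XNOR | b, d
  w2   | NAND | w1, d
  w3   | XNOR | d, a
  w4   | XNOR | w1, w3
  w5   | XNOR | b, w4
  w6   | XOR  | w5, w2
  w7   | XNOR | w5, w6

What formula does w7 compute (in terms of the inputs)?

w1 = b XNOR d
w2 = w1 NAND d = (b XNOR d) NAND d
w3 = d XNOR a
w4 = w1 XNOR w3 = (b XNOR d) XNOR (d XNOR a)
w5 = b XNOR w4 = b XNOR ((b XNOR d) XNOR (d XNOR a))
w6 = w5 XOR w2 = (b XNOR ((b XNOR d) XNOR (d XNOR a))) XOR ((b XNOR d) NAND d)
w7 = w5 XNOR w6 = (b XNOR ((b XNOR d) XNOR (d XNOR a))) XNOR ((b XNOR ((b XNOR d) XNOR (d XNOR a))) XOR ((b XNOR d) NAND d))

(b XNOR ((b XNOR d) XNOR (d XNOR a))) XNOR ((b XNOR ((b XNOR d) XNOR (d XNOR a))) XOR ((b XNOR d) NAND d))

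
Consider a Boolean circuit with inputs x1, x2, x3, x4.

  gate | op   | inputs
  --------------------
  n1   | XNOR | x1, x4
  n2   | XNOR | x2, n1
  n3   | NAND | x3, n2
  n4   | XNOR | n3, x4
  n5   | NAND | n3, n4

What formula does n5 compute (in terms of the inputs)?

n1 = x1 XNOR x4
n2 = x2 XNOR n1 = x2 XNOR (x1 XNOR x4)
n3 = x3 NAND n2 = x3 NAND (x2 XNOR (x1 XNOR x4))
n4 = n3 XNOR x4 = (x3 NAND (x2 XNOR (x1 XNOR x4))) XNOR x4
n5 = n3 NAND n4 = (x3 NAND (x2 XNOR (x1 XNOR x4))) NAND ((x3 NAND (x2 XNOR (x1 XNOR x4))) XNOR x4)

(x3 NAND (x2 XNOR (x1 XNOR x4))) NAND ((x3 NAND (x2 XNOR (x1 XNOR x4))) XNOR x4)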